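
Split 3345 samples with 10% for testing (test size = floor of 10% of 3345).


Test = ⌊3345·10/100⌋ = 334
Train = 3345 - 334 = 3011

Train: 3011, Test: 334


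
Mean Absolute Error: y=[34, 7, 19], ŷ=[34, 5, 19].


Absolute errors: |34-34|=0, |7-5|=2, |19-19|=0
Sum = 2
MAE = 2/3 = 2/3

2/3


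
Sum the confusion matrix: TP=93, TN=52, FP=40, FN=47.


Total = TP + TN + FP + FN
= 93 + 52 + 40 + 47
= 232
(Predicted positive: 133, predicted negative: 99)

232


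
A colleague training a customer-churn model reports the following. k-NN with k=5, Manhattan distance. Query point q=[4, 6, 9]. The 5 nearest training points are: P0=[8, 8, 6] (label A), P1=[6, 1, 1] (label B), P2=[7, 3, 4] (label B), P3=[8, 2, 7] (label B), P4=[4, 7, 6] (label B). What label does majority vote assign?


d(q,P0) = 9  (label A)
d(q,P1) = 15  (label B)
d(q,P2) = 11  (label B)
d(q,P3) = 10  (label B)
d(q,P4) = 4  (label B)
Votes: A=1, B=4
Majority → B

B


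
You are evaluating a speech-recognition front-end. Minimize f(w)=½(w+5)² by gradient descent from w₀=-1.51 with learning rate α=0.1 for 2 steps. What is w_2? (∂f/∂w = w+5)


step 1: grad = -1.51+5 = 3.49; w = -1.51 - 0.1·(3.49) = -1.859
step 2: grad = -1.859+5 = 3.141; w = -1.859 - 0.1·(3.141) = -2.1731

-2.1731


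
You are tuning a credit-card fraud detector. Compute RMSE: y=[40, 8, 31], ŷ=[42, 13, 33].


MSE = 33/3 = 11
RMSE = √(33/3) = 3.3166

3.3166


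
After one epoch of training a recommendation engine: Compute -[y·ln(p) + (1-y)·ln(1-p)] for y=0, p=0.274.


BCE = -[y·ln(p) + (1-y)·ln(1-p)]
= -0 - 1·ln(1-0.274)
= -ln(0.726) = 0.3202

0.3202


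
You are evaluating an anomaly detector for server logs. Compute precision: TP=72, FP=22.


Precision = TP/(TP+FP)
= 72/(72+22)
= 72/94 = 76.6%

76.6%


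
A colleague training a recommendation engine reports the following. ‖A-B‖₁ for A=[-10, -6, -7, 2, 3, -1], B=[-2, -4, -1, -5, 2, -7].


d = |-10+ 2| + |-6+ 4| + |-7+ 1| + |2+ 5| + |3-2| + |-1+ 7|
  = 8 + 2 + 6 + 7 + 1 + 6
  = 30

30


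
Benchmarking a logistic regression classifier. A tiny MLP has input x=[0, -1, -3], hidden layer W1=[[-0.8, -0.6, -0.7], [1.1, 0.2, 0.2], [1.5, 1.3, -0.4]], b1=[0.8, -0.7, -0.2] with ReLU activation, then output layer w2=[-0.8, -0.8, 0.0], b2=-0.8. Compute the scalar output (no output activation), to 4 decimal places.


z1[0] = (-0.8)·(0) + (-0.6)·(-1) + (-0.7)·(-3) + 0.8 = 3.5
z1[1] = (1.1)·(0) + (0.2)·(-1) + (0.2)·(-3) - 0.7 = -1.5
z1[2] = (1.5)·(0) + (1.3)·(-1) + (-0.4)·(-3) - 0.2 = -0.3
h = ReLU(z1) = [3.5, 0.0, 0.0]
output = (-0.8)·(3.5) + (-0.8)·(0.0) + (0.0)·(0.0) - 0.8 = -3.6

-3.6


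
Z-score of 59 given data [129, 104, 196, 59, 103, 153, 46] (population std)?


μ = 112.8571, σ = 48.3009
z = (59 - 112.8571)/48.3009 = -1.115

-1.115


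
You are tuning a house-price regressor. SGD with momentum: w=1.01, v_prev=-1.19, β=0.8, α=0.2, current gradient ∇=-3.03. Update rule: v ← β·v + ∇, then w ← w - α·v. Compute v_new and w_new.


v_new = 0.8·-1.19 - 3.03 = -0.952 - 3.03 = -3.982
w_new = 1.01 - 0.2·-3.982 = 1.01 + 0.7964 = 1.8064

v_new=-3.982, w_new=1.8064


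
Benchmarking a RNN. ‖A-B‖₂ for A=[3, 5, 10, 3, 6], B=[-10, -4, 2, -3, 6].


d = √((3+ 10)² + (5+ 4)² + (10-2)² + (3+ 3)² + (6-6)²)
  = √(169 + 81 + 64 + 36 + 0)
  = √350 = 18.7083

18.7083


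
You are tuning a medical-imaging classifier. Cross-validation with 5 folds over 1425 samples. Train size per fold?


Fold size = 1425/5 = 285
Training per fold = 1425 - 285 = 1140

1140


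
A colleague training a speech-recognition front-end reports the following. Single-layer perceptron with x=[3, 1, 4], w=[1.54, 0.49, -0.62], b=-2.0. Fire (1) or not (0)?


z = (3)·(1.54) + (1)·(0.49) + (4)·(-0.62) - 2.0
  = 0.63
step(z) = 1 (z≥0)

1


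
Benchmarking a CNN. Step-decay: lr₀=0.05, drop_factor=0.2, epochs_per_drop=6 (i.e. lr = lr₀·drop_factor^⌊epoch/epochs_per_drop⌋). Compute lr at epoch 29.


n_drops = ⌊29/6⌋ = 4
lr = 0.05·0.2^4 = 0.05·0.0016 = 0.00008

0.00008


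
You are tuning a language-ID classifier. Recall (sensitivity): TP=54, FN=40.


Recall = TP/(TP+FN)
= 54/(54+40)
= 54/94 = 57.45%

57.45%


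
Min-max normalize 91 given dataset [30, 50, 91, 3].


min=3, max=91
(91-3)/(91-3) = 88/88 = 1.0

1.0


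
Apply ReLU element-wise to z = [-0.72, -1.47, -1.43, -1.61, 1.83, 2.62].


ReLU(-0.72) = max(0, -0.72) = 0.0
ReLU(-1.47) = max(0, -1.47) = 0.0
ReLU(-1.43) = max(0, -1.43) = 0.0
ReLU(-1.61) = max(0, -1.61) = 0.0
ReLU(1.83) = max(0, 1.83) = 1.83
ReLU(2.62) = max(0, 2.62) = 2.62
result = [0.0, 0.0, 0.0, 0.0, 1.83, 2.62]

[0.0, 0.0, 0.0, 0.0, 1.83, 2.62]


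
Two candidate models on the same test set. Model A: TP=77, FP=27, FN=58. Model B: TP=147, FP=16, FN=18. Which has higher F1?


Model A: P=77/104=0.7404, R=77/135=0.5704, F1=2PR/(P+R)=2TP/(2TP+FP+FN)=154/239=0.6444
Model B: P=147/163=0.9018, R=147/165=0.8909, F1=2PR/(P+R)=2TP/(2TP+FP+FN)=294/328=0.8963
0.6444 < 0.8963 → Model B

Model B


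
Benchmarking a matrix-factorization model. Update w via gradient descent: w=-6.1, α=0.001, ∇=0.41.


w_new = w - α·∇
= -6.1 - 0.001·0.41
= -6.1 - 0.00041
= -6.10041

-6.10041


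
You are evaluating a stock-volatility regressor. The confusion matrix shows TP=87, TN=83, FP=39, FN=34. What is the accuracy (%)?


Accuracy = (TP+TN)/(TP+TN+FP+FN)
= (87+83)/(243)
= 170/243 = 69.96%

69.96%


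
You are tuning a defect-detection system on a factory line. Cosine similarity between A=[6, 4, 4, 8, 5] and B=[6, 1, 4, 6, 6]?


A·B = 6·6 + 4·1 + 4·4 + 8·6 + 5·6 = 134
‖A‖ = √157 = 12.53, ‖B‖ = √125 = 11.1803
cos = 134/(√157·√125) = 134/√19625 = 0.9565

0.9565


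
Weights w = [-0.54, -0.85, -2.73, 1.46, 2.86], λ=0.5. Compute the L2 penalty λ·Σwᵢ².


‖w‖₂² = (-0.54)² + (-0.85)² + (-2.73)² + (1.46)² + (2.86)²
     = 0.2916 + 0.7225 + 7.4529 + 2.1316 + 8.1796
     = 18.7782
λ·‖w‖₂² = 0.5·18.7782 = 9.3891

9.3891


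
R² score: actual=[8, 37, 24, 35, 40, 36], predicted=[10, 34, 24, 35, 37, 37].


ȳ = 30
SS_res = Σ(y-ŷ)² = 23
SS_tot = Σ(y-ȳ)² = 730
R² = 1 - SS_res/SS_tot = 1 - 0.0315 = 0.9685

0.9685


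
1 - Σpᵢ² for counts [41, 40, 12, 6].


Probabilities: [41/99, 40/99, 12/99, 6/99] ≈ [0.4141, 0.404, 0.1212, 0.0606]
Σpᵢ² = (1681 + 1600 + 144 + 36)/99² = 3461/9801
Gini = 1 - Σpᵢ² = 1 - 3461/9801 = 0.6469

0.6469


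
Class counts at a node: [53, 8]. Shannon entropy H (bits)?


Probabilities: [53/61, 8/61] ≈ [0.8689, 0.1311]
H = -((53/61)·log₂(53/61) + (8/61)·log₂(8/61))
  = 0.5606 bits

0.5606 bits


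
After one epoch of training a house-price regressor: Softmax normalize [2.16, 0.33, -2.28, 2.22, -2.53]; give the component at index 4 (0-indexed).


Exponentials: e^2.16=8.6711, e^0.33=1.391, e^-2.28=0.1023, e^2.22=9.2073, e^-2.53=0.0797
Sum = 19.4514
Softmax = [0.4458, 0.0715, 0.0053, 0.4734, 0.0041]
p[4] = 0.0797/19.4514 = 0.0041

0.0041


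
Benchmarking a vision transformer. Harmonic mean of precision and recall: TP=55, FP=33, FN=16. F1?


Precision = 55/88 = 0.625
Recall = 55/71 = 0.7746
F1 = 2·P·R/(P+R) = 2·TP/(2·TP+FP+FN) = 110/(110+33+16) = 110/159 = 0.6918

0.6918


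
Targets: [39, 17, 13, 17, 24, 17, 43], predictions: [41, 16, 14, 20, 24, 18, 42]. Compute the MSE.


Squared errors: (39-41)²=4, (17-16)²=1, (13-14)²=1, (17-20)²=9, (24-24)²=0, (17-18)²=1, (43-42)²=1
Sum = 17
MSE = 17/7 = 17/7

17/7


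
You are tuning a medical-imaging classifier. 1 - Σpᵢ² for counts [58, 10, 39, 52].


Probabilities: [58/159, 10/159, 39/159, 52/159] ≈ [0.3648, 0.0629, 0.2453, 0.327]
Σpᵢ² = (3364 + 100 + 1521 + 2704)/159² = 7689/25281
Gini = 1 - Σpᵢ² = 1 - 7689/25281 = 0.6959

0.6959


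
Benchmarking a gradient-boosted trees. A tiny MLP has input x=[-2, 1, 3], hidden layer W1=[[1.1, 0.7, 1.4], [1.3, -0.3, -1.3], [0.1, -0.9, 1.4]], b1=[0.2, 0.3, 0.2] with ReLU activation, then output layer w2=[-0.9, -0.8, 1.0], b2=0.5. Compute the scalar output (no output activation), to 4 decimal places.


z1[0] = (1.1)·(-2) + (0.7)·(1) + (1.4)·(3) + 0.2 = 2.9
z1[1] = (1.3)·(-2) + (-0.3)·(1) + (-1.3)·(3) + 0.3 = -6.5
z1[2] = (0.1)·(-2) + (-0.9)·(1) + (1.4)·(3) + 0.2 = 3.3
h = ReLU(z1) = [2.9, 0.0, 3.3]
output = (-0.9)·(2.9) + (-0.8)·(0.0) + (1.0)·(3.3) + 0.5 = 1.19

1.19


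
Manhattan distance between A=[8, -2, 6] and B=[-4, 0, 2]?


d = |8+ 4| + |-2-0| + |6-2|
  = 12 + 2 + 4
  = 18

18


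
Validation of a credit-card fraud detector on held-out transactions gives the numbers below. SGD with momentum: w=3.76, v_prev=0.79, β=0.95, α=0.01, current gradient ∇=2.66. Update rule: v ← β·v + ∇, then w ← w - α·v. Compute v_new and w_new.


v_new = 0.95·0.79 + 2.66 = 0.7505 + 2.66 = 3.4105
w_new = 3.76 - 0.01·3.4105 = 3.76 - 0.034105 = 3.725895

v_new=3.4105, w_new=3.725895


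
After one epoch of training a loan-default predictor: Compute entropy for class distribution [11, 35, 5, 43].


Probabilities: [11/94, 35/94, 5/94, 43/94] ≈ [0.117, 0.3723, 0.0532, 0.4574]
H = -((11/94)·log₂(11/94) + (35/94)·log₂(35/94) + (5/94)·log₂(5/94) + (43/94)·log₂(43/94))
  = 1.6342 bits

1.6342 bits


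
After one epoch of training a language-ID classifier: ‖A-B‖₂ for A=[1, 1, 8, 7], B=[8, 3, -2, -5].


d = √((1-8)² + (1-3)² + (8+ 2)² + (7+ 5)²)
  = √(49 + 4 + 100 + 144)
  = √297 = 17.2337

17.2337


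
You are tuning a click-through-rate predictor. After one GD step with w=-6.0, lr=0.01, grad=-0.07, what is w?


w_new = w - α·∇
= -6.0 - 0.01·-0.07
= -6.0 + 0.0007
= -5.9993

-5.9993


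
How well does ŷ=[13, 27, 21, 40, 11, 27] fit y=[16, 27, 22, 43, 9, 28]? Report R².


ȳ = 24.1667
SS_res = Σ(y-ŷ)² = 24
SS_tot = Σ(y-ȳ)² = 678.83
R² = 1 - SS_res/SS_tot = 1 - 0.0354 = 0.9646

0.9646


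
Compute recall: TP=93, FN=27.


Recall = TP/(TP+FN)
= 93/(93+27)
= 93/120 = 77.5%

77.5%


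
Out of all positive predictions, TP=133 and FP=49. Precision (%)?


Precision = TP/(TP+FP)
= 133/(133+49)
= 133/182 = 73.08%

73.08%


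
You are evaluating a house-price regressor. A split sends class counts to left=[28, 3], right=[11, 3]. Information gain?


Parent = [39, 6], H_parent = 0.5665
H_left = 0.4587 (n=31), H_right = 0.7496 (n=14)
H_children = (31/45)·0.4587 + (14/45)·0.7496 = 0.5492
IG = 0.5665 - 0.5492 = 0.0173

0.0173


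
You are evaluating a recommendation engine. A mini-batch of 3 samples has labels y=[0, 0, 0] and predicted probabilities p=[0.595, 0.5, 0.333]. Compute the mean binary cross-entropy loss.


L[0] = -ln(1-0.595) = -ln(0.405) = 0.9039
L[1] = -ln(1-0.5) = -ln(0.5) = 0.6931
L[2] = -ln(1-0.333) = -ln(0.667) = 0.405
mean = (0.9039 + 0.6931 + 0.405)/3 = 0.6673

0.6673


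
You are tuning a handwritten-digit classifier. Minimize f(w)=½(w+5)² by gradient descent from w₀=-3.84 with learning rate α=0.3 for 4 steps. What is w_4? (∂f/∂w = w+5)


step 1: grad = -3.84+5 = 1.16; w = -3.84 - 0.3·(1.16) = -4.188
step 2: grad = -4.188+5 = 0.812; w = -4.188 - 0.3·(0.812) = -4.4316
step 3: grad = -4.4316+5 = 0.5684; w = -4.4316 - 0.3·(0.5684) = -4.60212
step 4: grad = -4.60212+5 = 0.39788; w = -4.60212 - 0.3·(0.39788) = -4.721484

-4.721484


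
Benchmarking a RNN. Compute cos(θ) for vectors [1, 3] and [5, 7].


A·B = 1·5 + 3·7 = 26
‖A‖ = √10 = 3.1623, ‖B‖ = √74 = 8.6023
cos = 26/(√10·√74) = 26/√740 = 0.9558

0.9558


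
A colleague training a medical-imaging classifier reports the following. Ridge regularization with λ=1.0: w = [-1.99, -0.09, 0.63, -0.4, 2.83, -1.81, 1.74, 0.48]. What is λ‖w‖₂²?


‖w‖₂² = (-1.99)² + (-0.09)² + (0.63)² + (-0.4)² + (2.83)² + (-1.81)² + (1.74)² + (0.48)²
     = 3.9601 + 0.0081 + 0.3969 + 0.16 + 8.0089 + 3.2761 + 3.0276 + 0.2304
     = 19.0681
λ·‖w‖₂² = 1.0·19.0681 = 19.0681

19.0681


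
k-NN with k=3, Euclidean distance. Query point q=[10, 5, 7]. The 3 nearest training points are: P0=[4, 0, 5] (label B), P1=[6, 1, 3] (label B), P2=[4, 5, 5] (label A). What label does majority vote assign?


d(q,P0) = 8.0623  (label B)
d(q,P1) = 6.9282  (label B)
d(q,P2) = 6.3246  (label A)
Votes: A=1, B=2
Majority → B

B


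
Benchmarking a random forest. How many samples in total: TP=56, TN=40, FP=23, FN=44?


Total = TP + TN + FP + FN
= 56 + 40 + 23 + 44
= 163
(Predicted positive: 79, predicted negative: 84)

163


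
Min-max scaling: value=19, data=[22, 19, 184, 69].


min=19, max=184
(19-19)/(184-19) = 0/165 = 0.0

0.0


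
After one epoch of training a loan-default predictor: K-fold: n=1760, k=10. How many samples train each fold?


Fold size = 1760/10 = 176
Training per fold = 1760 - 176 = 1584

1584


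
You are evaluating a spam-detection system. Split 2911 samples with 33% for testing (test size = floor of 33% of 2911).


Test = ⌊2911·33/100⌋ = 960
Train = 2911 - 960 = 1951

Train: 1951, Test: 960


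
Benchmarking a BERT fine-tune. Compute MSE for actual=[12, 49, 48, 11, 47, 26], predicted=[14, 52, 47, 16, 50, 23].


Squared errors: (12-14)²=4, (49-52)²=9, (48-47)²=1, (11-16)²=25, (47-50)²=9, (26-23)²=9
Sum = 57
MSE = 57/6 = 19/2

19/2


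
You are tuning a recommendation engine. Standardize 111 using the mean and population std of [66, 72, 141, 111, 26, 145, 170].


μ = 104.4286, σ = 47.8177
z = (111 - 104.4286)/47.8177 = 0.1374

0.1374


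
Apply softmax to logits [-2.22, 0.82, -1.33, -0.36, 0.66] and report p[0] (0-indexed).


Exponentials: e^-2.22=0.1086, e^0.82=2.2705, e^-1.33=0.2645, e^-0.36=0.6977, e^0.66=1.9348
Sum = 5.2761
Softmax = [0.0206, 0.4303, 0.0501, 0.1322, 0.3667]
p[0] = 0.1086/5.2761 = 0.0206

0.0206


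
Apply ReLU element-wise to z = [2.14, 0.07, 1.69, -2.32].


ReLU(2.14) = max(0, 2.14) = 2.14
ReLU(0.07) = max(0, 0.07) = 0.07
ReLU(1.69) = max(0, 1.69) = 1.69
ReLU(-2.32) = max(0, -2.32) = 0.0
result = [2.14, 0.07, 1.69, 0.0]

[2.14, 0.07, 1.69, 0.0]


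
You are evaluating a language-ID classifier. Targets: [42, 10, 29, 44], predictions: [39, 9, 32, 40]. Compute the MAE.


Absolute errors: |42-39|=3, |10-9|=1, |29-32|=3, |44-40|=4
Sum = 11
MAE = 11/4 = 11/4

11/4


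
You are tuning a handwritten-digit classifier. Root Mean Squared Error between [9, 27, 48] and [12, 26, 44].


MSE = 26/3 = 8.6667
RMSE = √(26/3) = 2.9439

2.9439


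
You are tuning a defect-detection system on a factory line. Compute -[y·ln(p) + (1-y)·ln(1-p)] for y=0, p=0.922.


BCE = -[y·ln(p) + (1-y)·ln(1-p)]
= -0 - 1·ln(1-0.922)
= -ln(0.078) = 2.551

2.551


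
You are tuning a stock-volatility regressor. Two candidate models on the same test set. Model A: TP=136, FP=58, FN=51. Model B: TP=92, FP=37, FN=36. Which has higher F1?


Model A: P=136/194=0.701, R=136/187=0.7273, F1=2PR/(P+R)=2TP/(2TP+FP+FN)=272/381=0.7139
Model B: P=92/129=0.7132, R=92/128=0.7188, F1=2PR/(P+R)=2TP/(2TP+FP+FN)=184/257=0.716
0.7139 < 0.716 → Model B

Model B


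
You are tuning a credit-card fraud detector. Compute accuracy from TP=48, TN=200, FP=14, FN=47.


Accuracy = (TP+TN)/(TP+TN+FP+FN)
= (48+200)/(309)
= 248/309 = 80.26%

80.26%


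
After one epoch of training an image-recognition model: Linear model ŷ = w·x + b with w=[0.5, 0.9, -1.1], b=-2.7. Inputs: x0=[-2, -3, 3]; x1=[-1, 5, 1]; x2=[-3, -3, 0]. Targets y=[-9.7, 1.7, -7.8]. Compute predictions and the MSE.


ŷ0 = (0.5)·(-2) + (0.9)·(-3) + (-1.1)·(3) - 2.7 = -9.7
ŷ1 = (0.5)·(-1) + (0.9)·(5) + (-1.1)·(1) - 2.7 = 0.2
ŷ2 = (0.5)·(-3) + (0.9)·(-3) + (-1.1)·(0) - 2.7 = -6.9
errors² = [0.0, 2.25, 0.81]
MSE = 3.0600/3 = 1.02

1.02


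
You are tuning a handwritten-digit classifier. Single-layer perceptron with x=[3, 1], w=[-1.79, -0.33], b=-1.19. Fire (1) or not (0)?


z = (3)·(-1.79) + (1)·(-0.33) - 1.19
  = -6.89
step(z) = 0 (z<0)

0


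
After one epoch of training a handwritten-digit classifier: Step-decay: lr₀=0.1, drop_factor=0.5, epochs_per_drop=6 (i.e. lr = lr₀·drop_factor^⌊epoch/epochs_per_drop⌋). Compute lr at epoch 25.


n_drops = ⌊25/6⌋ = 4
lr = 0.1·0.5^4 = 0.1·0.0625 = 0.00625

0.00625


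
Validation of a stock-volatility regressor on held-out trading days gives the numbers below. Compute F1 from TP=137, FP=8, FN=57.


Precision = 137/145 = 0.9448
Recall = 137/194 = 0.7062
F1 = 2·P·R/(P+R) = 2·TP/(2·TP+FP+FN) = 274/(274+8+57) = 274/339 = 0.8083

0.8083


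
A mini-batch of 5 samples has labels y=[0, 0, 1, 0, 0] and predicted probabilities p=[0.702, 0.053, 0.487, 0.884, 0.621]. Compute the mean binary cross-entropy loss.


L[0] = -ln(1-0.702) = -ln(0.298) = 1.2107
L[1] = -ln(1-0.053) = -ln(0.947) = 0.0545
L[2] = -ln(0.487) = 0.7195
L[3] = -ln(1-0.884) = -ln(0.116) = 2.1542
L[4] = -ln(1-0.621) = -ln(0.379) = 0.9702
mean = (1.2107 + 0.0545 + 0.7195 + 2.1542 + 0.9702)/5 = 1.0218

1.0218


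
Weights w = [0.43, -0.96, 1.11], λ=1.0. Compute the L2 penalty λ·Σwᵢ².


‖w‖₂² = (0.43)² + (-0.96)² + (1.11)²
     = 0.1849 + 0.9216 + 1.2321
     = 2.3386
λ·‖w‖₂² = 1.0·2.3386 = 2.3386

2.3386


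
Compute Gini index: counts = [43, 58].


Probabilities: [43/101, 58/101] ≈ [0.4257, 0.5743]
Σpᵢ² = (1849 + 3364)/101² = 5213/10201
Gini = 1 - Σpᵢ² = 1 - 5213/10201 = 0.489

0.489


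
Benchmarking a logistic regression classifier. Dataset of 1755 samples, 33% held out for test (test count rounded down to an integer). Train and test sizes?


Test = ⌊1755·33/100⌋ = 579
Train = 1755 - 579 = 1176

Train: 1176, Test: 579


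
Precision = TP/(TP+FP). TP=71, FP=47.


Precision = TP/(TP+FP)
= 71/(71+47)
= 71/118 = 60.17%

60.17%


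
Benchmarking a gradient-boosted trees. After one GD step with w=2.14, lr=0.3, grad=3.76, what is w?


w_new = w - α·∇
= 2.14 - 0.3·3.76
= 2.14 - 1.128
= 1.012

1.012


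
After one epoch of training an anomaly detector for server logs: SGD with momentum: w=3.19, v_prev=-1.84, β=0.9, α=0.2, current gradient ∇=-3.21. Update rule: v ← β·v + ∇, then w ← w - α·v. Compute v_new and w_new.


v_new = 0.9·-1.84 - 3.21 = -1.656 - 3.21 = -4.866
w_new = 3.19 - 0.2·-4.866 = 3.19 + 0.9732 = 4.1632

v_new=-4.866, w_new=4.1632


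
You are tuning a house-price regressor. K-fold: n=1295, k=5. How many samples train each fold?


Fold size = 1295/5 = 259
Training per fold = 1295 - 259 = 1036

1036


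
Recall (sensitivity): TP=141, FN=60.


Recall = TP/(TP+FN)
= 141/(141+60)
= 141/201 = 70.15%

70.15%


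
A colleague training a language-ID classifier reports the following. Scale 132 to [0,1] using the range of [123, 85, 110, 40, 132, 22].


min=22, max=132
(132-22)/(132-22) = 110/110 = 1.0

1.0


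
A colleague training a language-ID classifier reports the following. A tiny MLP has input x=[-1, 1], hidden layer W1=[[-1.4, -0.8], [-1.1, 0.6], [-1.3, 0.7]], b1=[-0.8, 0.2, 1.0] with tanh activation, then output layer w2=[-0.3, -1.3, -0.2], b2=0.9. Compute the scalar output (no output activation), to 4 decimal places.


z1[0] = (-1.4)·(-1) + (-0.8)·(1) - 0.8 = -0.2
z1[1] = (-1.1)·(-1) + (0.6)·(1) + 0.2 = 1.9
z1[2] = (-1.3)·(-1) + (0.7)·(1) + 1.0 = 3.0
h = tanh(z1) = [-0.1974, 0.9562, 0.9951]
output = (-0.3)·(-0.1974) + (-1.3)·(0.9562) + (-0.2)·(0.9951) + 0.9 = -0.4829

-0.4829


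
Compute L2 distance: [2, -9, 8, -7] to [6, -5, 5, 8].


d = √((2-6)² + (-9+ 5)² + (8-5)² + (-7-8)²)
  = √(16 + 16 + 9 + 225)
  = √266 = 16.3095

16.3095


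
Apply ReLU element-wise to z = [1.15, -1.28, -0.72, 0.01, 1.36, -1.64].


ReLU(1.15) = max(0, 1.15) = 1.15
ReLU(-1.28) = max(0, -1.28) = 0.0
ReLU(-0.72) = max(0, -0.72) = 0.0
ReLU(0.01) = max(0, 0.01) = 0.01
ReLU(1.36) = max(0, 1.36) = 1.36
ReLU(-1.64) = max(0, -1.64) = 0.0
result = [1.15, 0.0, 0.0, 0.01, 1.36, 0.0]

[1.15, 0.0, 0.0, 0.01, 1.36, 0.0]


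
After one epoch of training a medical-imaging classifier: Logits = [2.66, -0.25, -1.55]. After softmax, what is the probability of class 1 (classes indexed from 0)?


Exponentials: e^2.66=14.2963, e^-0.25=0.7788, e^-1.55=0.2122
Sum = 15.2873
Softmax = [0.9352, 0.0509, 0.0139]
p[1] = 0.7788/15.2873 = 0.0509

0.0509


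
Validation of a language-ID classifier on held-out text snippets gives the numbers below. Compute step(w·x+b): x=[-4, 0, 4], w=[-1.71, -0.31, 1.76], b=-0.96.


z = (-4)·(-1.71) + (0)·(-0.31) + (4)·(1.76) - 0.96
  = 12.92
step(z) = 1 (z≥0)

1


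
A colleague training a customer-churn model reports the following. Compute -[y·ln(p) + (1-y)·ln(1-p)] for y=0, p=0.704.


BCE = -[y·ln(p) + (1-y)·ln(1-p)]
= -0 - 1·ln(1-0.704)
= -ln(0.296) = 1.2174

1.2174


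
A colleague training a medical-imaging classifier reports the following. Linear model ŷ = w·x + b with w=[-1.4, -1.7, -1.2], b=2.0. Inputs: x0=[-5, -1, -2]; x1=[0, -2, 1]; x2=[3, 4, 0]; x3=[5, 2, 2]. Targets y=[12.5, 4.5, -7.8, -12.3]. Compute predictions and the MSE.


ŷ0 = (-1.4)·(-5) + (-1.7)·(-1) + (-1.2)·(-2) + 2.0 = 13.1
ŷ1 = (-1.4)·(0) + (-1.7)·(-2) + (-1.2)·(1) + 2.0 = 4.2
ŷ2 = (-1.4)·(3) + (-1.7)·(4) + (-1.2)·(0) + 2.0 = -9.0
ŷ3 = (-1.4)·(5) + (-1.7)·(2) + (-1.2)·(2) + 2.0 = -10.8
errors² = [0.36, 0.09, 1.44, 2.25]
MSE = 4.1400/4 = 1.035

1.035


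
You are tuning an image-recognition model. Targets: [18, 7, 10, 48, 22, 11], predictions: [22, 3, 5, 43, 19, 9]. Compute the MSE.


Squared errors: (18-22)²=16, (7-3)²=16, (10-5)²=25, (48-43)²=25, (22-19)²=9, (11-9)²=4
Sum = 95
MSE = 95/6 = 95/6

95/6


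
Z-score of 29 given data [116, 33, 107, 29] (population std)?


μ = 71.25, σ = 40.4003
z = (29 - 71.25)/40.4003 = -1.0458

-1.0458


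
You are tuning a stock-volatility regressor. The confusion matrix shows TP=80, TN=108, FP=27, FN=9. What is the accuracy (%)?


Accuracy = (TP+TN)/(TP+TN+FP+FN)
= (80+108)/(224)
= 188/224 = 83.93%

83.93%


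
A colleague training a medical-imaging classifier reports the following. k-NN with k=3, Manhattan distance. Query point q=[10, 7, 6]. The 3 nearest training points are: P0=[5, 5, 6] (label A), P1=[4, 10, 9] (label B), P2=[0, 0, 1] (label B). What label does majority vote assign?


d(q,P0) = 7  (label A)
d(q,P1) = 12  (label B)
d(q,P2) = 22  (label B)
Votes: A=1, B=2
Majority → B

B


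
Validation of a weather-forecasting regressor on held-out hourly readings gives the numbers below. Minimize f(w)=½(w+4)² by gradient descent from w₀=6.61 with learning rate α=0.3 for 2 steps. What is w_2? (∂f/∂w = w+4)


step 1: grad = 6.61+4 = 10.61; w = 6.61 - 0.3·(10.61) = 3.427
step 2: grad = 3.427+4 = 7.427; w = 3.427 - 0.3·(7.427) = 1.1989

1.1989


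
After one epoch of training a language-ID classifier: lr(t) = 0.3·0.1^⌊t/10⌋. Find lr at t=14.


n_drops = ⌊14/10⌋ = 1
lr = 0.3·0.1^1 = 0.3·0.1 = 0.03

0.03


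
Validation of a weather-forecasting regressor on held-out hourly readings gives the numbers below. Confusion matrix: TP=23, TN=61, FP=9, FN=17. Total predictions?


Total = TP + TN + FP + FN
= 23 + 61 + 9 + 17
= 110
(Predicted positive: 32, predicted negative: 78)

110


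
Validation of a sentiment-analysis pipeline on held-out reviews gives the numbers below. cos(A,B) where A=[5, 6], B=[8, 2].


A·B = 5·8 + 6·2 = 52
‖A‖ = √61 = 7.8102, ‖B‖ = √68 = 8.2462
cos = 52/(√61·√68) = 52/√4148 = 0.8074

0.8074


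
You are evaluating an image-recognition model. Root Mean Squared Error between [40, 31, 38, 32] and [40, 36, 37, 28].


MSE = 42/4 = 10.5
RMSE = √(42/4) = 3.2404

3.2404


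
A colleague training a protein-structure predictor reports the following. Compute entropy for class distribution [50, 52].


Probabilities: [50/102, 52/102] ≈ [0.4902, 0.5098]
H = -((50/102)·log₂(50/102) + (52/102)·log₂(52/102))
  = 0.9997 bits

0.9997 bits


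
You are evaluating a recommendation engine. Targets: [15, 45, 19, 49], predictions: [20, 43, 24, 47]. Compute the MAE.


Absolute errors: |15-20|=5, |45-43|=2, |19-24|=5, |49-47|=2
Sum = 14
MAE = 14/4 = 7/2

7/2


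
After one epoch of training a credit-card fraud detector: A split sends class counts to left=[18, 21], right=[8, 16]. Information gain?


Parent = [26, 37], H_parent = 0.9779
H_left = 0.9957 (n=39), H_right = 0.9183 (n=24)
H_children = (39/63)·0.9957 + (24/63)·0.9183 = 0.9662
IG = 0.9779 - 0.9662 = 0.0117

0.0117


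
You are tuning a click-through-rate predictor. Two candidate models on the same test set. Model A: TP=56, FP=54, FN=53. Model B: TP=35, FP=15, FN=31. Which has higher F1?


Model A: P=56/110=0.5091, R=56/109=0.5138, F1=2PR/(P+R)=2TP/(2TP+FP+FN)=112/219=0.5114
Model B: P=35/50=0.7, R=35/66=0.5303, F1=2PR/(P+R)=2TP/(2TP+FP+FN)=70/116=0.6034
0.5114 < 0.6034 → Model B

Model B


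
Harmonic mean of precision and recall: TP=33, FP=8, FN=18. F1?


Precision = 33/41 = 0.8049
Recall = 33/51 = 0.6471
F1 = 2·P·R/(P+R) = 2·TP/(2·TP+FP+FN) = 66/(66+8+18) = 66/92 = 0.7174

0.7174


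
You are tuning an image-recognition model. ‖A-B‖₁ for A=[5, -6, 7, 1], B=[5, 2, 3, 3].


d = |5-5| + |-6-2| + |7-3| + |1-3|
  = 0 + 8 + 4 + 2
  = 14

14


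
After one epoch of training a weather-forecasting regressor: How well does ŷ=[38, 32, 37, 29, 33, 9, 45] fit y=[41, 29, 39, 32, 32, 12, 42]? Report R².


ȳ = 32.4286
SS_res = Σ(y-ŷ)² = 50
SS_tot = Σ(y-ȳ)² = 637.71
R² = 1 - SS_res/SS_tot = 1 - 0.0784 = 0.9216

0.9216


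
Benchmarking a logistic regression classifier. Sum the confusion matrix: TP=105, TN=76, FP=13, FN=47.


Total = TP + TN + FP + FN
= 105 + 76 + 13 + 47
= 241
(Predicted positive: 118, predicted negative: 123)

241


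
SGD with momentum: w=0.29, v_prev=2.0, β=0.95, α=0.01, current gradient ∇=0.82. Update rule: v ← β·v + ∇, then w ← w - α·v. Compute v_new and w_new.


v_new = 0.95·2.0 + 0.82 = 1.9 + 0.82 = 2.72
w_new = 0.29 - 0.01·2.72 = 0.29 - 0.0272 = 0.2628

v_new=2.72, w_new=0.2628


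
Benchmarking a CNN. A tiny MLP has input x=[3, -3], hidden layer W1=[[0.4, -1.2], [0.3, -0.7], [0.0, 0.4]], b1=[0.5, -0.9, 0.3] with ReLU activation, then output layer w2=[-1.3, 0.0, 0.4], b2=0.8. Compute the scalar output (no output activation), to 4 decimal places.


z1[0] = (0.4)·(3) + (-1.2)·(-3) + 0.5 = 5.3
z1[1] = (0.3)·(3) + (-0.7)·(-3) - 0.9 = 2.1
z1[2] = (0.0)·(3) + (0.4)·(-3) + 0.3 = -0.9
h = ReLU(z1) = [5.3, 2.1, 0.0]
output = (-1.3)·(5.3) + (0.0)·(2.1) + (0.4)·(0.0) + 0.8 = -6.09

-6.09


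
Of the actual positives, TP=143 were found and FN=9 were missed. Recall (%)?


Recall = TP/(TP+FN)
= 143/(143+9)
= 143/152 = 94.08%

94.08%


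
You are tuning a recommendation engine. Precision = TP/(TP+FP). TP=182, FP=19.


Precision = TP/(TP+FP)
= 182/(182+19)
= 182/201 = 90.55%

90.55%


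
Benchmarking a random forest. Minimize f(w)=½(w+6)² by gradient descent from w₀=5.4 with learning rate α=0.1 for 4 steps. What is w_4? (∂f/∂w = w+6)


step 1: grad = 5.4+6 = 11.4; w = 5.4 - 0.1·(11.4) = 4.26
step 2: grad = 4.26+6 = 10.26; w = 4.26 - 0.1·(10.26) = 3.234
step 3: grad = 3.234+6 = 9.234; w = 3.234 - 0.1·(9.234) = 2.3106
step 4: grad = 2.3106+6 = 8.3106; w = 2.3106 - 0.1·(8.3106) = 1.47954

1.47954


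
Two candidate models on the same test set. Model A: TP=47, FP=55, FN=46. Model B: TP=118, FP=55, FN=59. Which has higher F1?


Model A: P=47/102=0.4608, R=47/93=0.5054, F1=2PR/(P+R)=2TP/(2TP+FP+FN)=94/195=0.4821
Model B: P=118/173=0.6821, R=118/177=0.6667, F1=2PR/(P+R)=2TP/(2TP+FP+FN)=236/350=0.6743
0.4821 < 0.6743 → Model B

Model B


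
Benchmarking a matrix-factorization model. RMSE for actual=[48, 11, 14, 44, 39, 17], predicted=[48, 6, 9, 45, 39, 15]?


MSE = 55/6 = 9.1667
RMSE = √(55/6) = 3.0277

3.0277


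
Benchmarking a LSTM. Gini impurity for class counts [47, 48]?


Probabilities: [47/95, 48/95] ≈ [0.4947, 0.5053]
Σpᵢ² = (2209 + 2304)/95² = 4513/9025
Gini = 1 - Σpᵢ² = 1 - 4513/9025 = 0.4999

0.4999


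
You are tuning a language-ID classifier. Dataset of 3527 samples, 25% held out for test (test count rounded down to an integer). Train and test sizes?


Test = ⌊3527·25/100⌋ = 881
Train = 3527 - 881 = 2646

Train: 2646, Test: 881


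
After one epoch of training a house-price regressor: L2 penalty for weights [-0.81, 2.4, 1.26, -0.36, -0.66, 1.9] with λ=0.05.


‖w‖₂² = (-0.81)² + (2.4)² + (1.26)² + (-0.36)² + (-0.66)² + (1.9)²
     = 0.6561 + 5.76 + 1.5876 + 0.1296 + 0.4356 + 3.61
     = 12.1789
λ·‖w‖₂² = 0.05·12.1789 = 0.608945

0.608945


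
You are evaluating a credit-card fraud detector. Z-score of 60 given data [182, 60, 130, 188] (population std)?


μ = 140, σ = 51.4004
z = (60 - 140)/51.4004 = -1.5564

-1.5564


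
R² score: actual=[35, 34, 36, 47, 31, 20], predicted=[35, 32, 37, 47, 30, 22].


ȳ = 33.8333
SS_res = Σ(y-ŷ)² = 10
SS_tot = Σ(y-ȳ)² = 378.83
R² = 1 - SS_res/SS_tot = 1 - 0.0264 = 0.9736

0.9736


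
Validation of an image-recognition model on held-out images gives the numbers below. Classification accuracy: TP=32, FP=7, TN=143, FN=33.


Accuracy = (TP+TN)/(TP+TN+FP+FN)
= (32+143)/(215)
= 175/215 = 81.4%

81.4%


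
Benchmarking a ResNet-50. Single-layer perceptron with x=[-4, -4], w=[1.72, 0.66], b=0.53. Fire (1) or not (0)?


z = (-4)·(1.72) + (-4)·(0.66) + 0.53
  = -8.99
step(z) = 0 (z<0)

0


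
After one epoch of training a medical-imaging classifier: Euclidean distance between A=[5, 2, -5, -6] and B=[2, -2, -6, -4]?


d = √((5-2)² + (2+ 2)² + (-5+ 6)² + (-6+ 4)²)
  = √(9 + 16 + 1 + 4)
  = √30 = 5.4772

5.4772


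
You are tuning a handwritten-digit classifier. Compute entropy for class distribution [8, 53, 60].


Probabilities: [8/121, 53/121, 60/121] ≈ [0.0661, 0.438, 0.4959]
H = -((8/121)·log₂(8/121) + (53/121)·log₂(53/121) + (60/121)·log₂(60/121))
  = 1.2826 bits

1.2826 bits


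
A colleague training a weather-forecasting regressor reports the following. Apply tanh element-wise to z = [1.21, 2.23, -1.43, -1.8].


tanh(1.21) = 0.8367
tanh(2.23) = 0.9771
tanh(-1.43) = -0.8917
tanh(-1.8) = -0.9468
result = [0.8367, 0.9771, -0.8917, -0.9468]

[0.8367, 0.9771, -0.8917, -0.9468]


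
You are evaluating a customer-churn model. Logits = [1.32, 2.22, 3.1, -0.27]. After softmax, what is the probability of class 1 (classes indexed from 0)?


Exponentials: e^1.32=3.7434, e^2.22=9.2073, e^3.1=22.198, e^-0.27=0.7634
Sum = 35.9121
Softmax = [0.1042, 0.2564, 0.6181, 0.0213]
p[1] = 9.2073/35.9121 = 0.2564

0.2564


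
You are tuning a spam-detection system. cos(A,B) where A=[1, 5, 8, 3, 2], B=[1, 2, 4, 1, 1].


A·B = 1·1 + 5·2 + 8·4 + 3·1 + 2·1 = 48
‖A‖ = √103 = 10.1489, ‖B‖ = √23 = 4.7958
cos = 48/(√103·√23) = 48/√2369 = 0.9862

0.9862


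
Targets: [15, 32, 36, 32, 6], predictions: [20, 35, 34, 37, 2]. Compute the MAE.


Absolute errors: |15-20|=5, |32-35|=3, |36-34|=2, |32-37|=5, |6-2|=4
Sum = 19
MAE = 19/5 = 19/5

19/5


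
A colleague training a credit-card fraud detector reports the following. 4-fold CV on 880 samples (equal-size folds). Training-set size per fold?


Fold size = 880/4 = 220
Training per fold = 880 - 220 = 660

660


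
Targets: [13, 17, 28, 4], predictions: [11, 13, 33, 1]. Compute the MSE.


Squared errors: (13-11)²=4, (17-13)²=16, (28-33)²=25, (4-1)²=9
Sum = 54
MSE = 54/4 = 27/2

27/2


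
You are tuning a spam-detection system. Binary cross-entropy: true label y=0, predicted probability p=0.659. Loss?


BCE = -[y·ln(p) + (1-y)·ln(1-p)]
= -0 - 1·ln(1-0.659)
= -ln(0.341) = 1.0759

1.0759


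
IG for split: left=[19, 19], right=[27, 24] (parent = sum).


Parent = [46, 43], H_parent = 0.9992
H_left = 1 (n=38), H_right = 0.9975 (n=51)
H_children = (38/89)·1 + (51/89)·0.9975 = 0.9986
IG = 0.9992 - 0.9986 = 0.0006

0.0006


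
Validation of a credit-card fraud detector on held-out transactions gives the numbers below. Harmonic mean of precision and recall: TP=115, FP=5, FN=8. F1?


Precision = 115/120 = 0.9583
Recall = 115/123 = 0.935
F1 = 2·P·R/(P+R) = 2·TP/(2·TP+FP+FN) = 230/(230+5+8) = 230/243 = 0.9465

0.9465


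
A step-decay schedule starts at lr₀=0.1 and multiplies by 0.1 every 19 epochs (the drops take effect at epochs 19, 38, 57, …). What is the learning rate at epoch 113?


n_drops = ⌊113/19⌋ = 5
lr = 0.1·0.1^5 = 0.1·0.00001 = 0.000001

0.000001


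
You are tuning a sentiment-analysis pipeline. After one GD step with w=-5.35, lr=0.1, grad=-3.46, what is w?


w_new = w - α·∇
= -5.35 - 0.1·-3.46
= -5.35 + 0.346
= -5.004

-5.004


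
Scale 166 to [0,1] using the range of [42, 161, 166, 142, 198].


min=42, max=198
(166-42)/(198-42) = 124/156 = 0.7949

0.7949


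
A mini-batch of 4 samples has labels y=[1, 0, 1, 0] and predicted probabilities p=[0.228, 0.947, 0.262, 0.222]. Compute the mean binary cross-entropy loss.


L[0] = -ln(0.228) = 1.4784
L[1] = -ln(1-0.947) = -ln(0.053) = 2.9375
L[2] = -ln(0.262) = 1.3394
L[3] = -ln(1-0.222) = -ln(0.778) = 0.251
mean = (1.4784 + 2.9375 + 1.3394 + 0.251)/4 = 1.5016

1.5016


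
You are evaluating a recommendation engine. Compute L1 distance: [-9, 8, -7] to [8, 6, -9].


d = |-9-8| + |8-6| + |-7+ 9|
  = 17 + 2 + 2
  = 21

21


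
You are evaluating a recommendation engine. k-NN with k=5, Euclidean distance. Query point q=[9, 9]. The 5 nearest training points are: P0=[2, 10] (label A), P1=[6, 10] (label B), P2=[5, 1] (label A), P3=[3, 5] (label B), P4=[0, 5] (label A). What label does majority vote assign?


d(q,P0) = 7.0711  (label A)
d(q,P1) = 3.1623  (label B)
d(q,P2) = 8.9443  (label A)
d(q,P3) = 7.2111  (label B)
d(q,P4) = 9.8489  (label A)
Votes: A=3, B=2
Majority → A

A


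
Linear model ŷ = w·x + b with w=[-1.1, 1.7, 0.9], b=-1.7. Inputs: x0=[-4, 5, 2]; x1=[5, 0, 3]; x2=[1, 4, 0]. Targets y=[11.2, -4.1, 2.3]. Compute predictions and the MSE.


ŷ0 = (-1.1)·(-4) + (1.7)·(5) + (0.9)·(2) - 1.7 = 13.0
ŷ1 = (-1.1)·(5) + (1.7)·(0) + (0.9)·(3) - 1.7 = -4.5
ŷ2 = (-1.1)·(1) + (1.7)·(4) + (0.9)·(0) - 1.7 = 4.0
errors² = [3.24, 0.16, 2.89]
MSE = 6.2900/3 = 2.0967

2.0967


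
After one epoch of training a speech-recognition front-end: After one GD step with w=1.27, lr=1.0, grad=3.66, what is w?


w_new = w - α·∇
= 1.27 - 1.0·3.66
= 1.27 - 3.66
= -2.39

-2.39


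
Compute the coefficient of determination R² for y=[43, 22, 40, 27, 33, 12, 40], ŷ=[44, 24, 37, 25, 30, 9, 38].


ȳ = 31
SS_res = Σ(y-ŷ)² = 40
SS_tot = Σ(y-ȳ)² = 768
R² = 1 - SS_res/SS_tot = 1 - 0.0521 = 0.9479

0.9479


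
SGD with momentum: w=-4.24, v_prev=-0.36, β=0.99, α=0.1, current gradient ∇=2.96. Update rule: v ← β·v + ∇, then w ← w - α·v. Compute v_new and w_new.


v_new = 0.99·-0.36 + 2.96 = -0.3564 + 2.96 = 2.6036
w_new = -4.24 - 0.1·2.6036 = -4.24 - 0.26036 = -4.50036

v_new=2.6036, w_new=-4.50036


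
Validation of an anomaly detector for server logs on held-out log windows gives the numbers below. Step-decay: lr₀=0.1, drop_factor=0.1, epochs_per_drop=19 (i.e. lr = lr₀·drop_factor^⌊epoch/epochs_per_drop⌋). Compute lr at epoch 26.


n_drops = ⌊26/19⌋ = 1
lr = 0.1·0.1^1 = 0.1·0.1 = 0.01

0.01


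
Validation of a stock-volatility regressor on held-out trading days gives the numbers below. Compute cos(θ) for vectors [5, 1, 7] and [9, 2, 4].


A·B = 5·9 + 1·2 + 7·4 = 75
‖A‖ = √75 = 8.6603, ‖B‖ = √101 = 10.0499
cos = 75/(√75·√101) = 75/√7575 = 0.8617

0.8617


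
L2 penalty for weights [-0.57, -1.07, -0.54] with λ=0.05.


‖w‖₂² = (-0.57)² + (-1.07)² + (-0.54)²
     = 0.3249 + 1.1449 + 0.2916
     = 1.7614
λ·‖w‖₂² = 0.05·1.7614 = 0.08807

0.08807


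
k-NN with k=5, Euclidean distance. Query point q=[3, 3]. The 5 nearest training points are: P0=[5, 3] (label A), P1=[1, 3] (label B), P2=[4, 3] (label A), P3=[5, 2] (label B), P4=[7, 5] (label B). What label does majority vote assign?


d(q,P0) = 2.0  (label A)
d(q,P1) = 2.0  (label B)
d(q,P2) = 1.0  (label A)
d(q,P3) = 2.2361  (label B)
d(q,P4) = 4.4721  (label B)
Votes: A=2, B=3
Majority → B

B


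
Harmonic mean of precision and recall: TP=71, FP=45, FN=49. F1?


Precision = 71/116 = 0.6121
Recall = 71/120 = 0.5917
F1 = 2·P·R/(P+R) = 2·TP/(2·TP+FP+FN) = 142/(142+45+49) = 142/236 = 0.6017

0.6017


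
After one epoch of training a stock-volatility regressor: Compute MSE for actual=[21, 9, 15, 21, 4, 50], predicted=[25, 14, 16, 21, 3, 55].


Squared errors: (21-25)²=16, (9-14)²=25, (15-16)²=1, (21-21)²=0, (4-3)²=1, (50-55)²=25
Sum = 68
MSE = 68/6 = 34/3

34/3


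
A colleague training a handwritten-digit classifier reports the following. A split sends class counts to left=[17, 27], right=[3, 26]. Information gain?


Parent = [20, 53], H_parent = 0.8471
H_left = 0.9624 (n=44), H_right = 0.4798 (n=29)
H_children = (44/73)·0.9624 + (29/73)·0.4798 = 0.7707
IG = 0.8471 - 0.7707 = 0.0764

0.0764


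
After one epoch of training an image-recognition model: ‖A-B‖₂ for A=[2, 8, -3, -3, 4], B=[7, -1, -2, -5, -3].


d = √((2-7)² + (8+ 1)² + (-3+ 2)² + (-3+ 5)² + (4+ 3)²)
  = √(25 + 81 + 1 + 4 + 49)
  = √160 = 12.6491

12.6491


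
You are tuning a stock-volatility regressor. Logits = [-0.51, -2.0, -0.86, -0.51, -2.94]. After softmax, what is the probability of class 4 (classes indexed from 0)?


Exponentials: e^-0.51=0.6005, e^-2.0=0.1353, e^-0.86=0.4232, e^-0.51=0.6005, e^-2.94=0.0529
Sum = 1.8124
Softmax = [0.3313, 0.0747, 0.2335, 0.3313, 0.0292]
p[4] = 0.0529/1.8124 = 0.0292

0.0292


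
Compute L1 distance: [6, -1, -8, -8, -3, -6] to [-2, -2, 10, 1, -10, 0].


d = |6+ 2| + |-1+ 2| + |-8-10| + |-8-1| + |-3+ 10| + |-6-0|
  = 8 + 1 + 18 + 9 + 7 + 6
  = 49

49


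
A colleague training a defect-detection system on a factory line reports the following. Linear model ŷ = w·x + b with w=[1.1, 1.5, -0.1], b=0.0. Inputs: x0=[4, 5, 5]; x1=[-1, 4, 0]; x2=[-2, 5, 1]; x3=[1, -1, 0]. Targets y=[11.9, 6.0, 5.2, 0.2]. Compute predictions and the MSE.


ŷ0 = (1.1)·(4) + (1.5)·(5) + (-0.1)·(5) + 0.0 = 11.4
ŷ1 = (1.1)·(-1) + (1.5)·(4) + (-0.1)·(0) + 0.0 = 4.9
ŷ2 = (1.1)·(-2) + (1.5)·(5) + (-0.1)·(1) + 0.0 = 5.2
ŷ3 = (1.1)·(1) + (1.5)·(-1) + (-0.1)·(0) + 0.0 = -0.4
errors² = [0.25, 1.21, 0.0, 0.36]
MSE = 1.8200/4 = 0.455

0.455


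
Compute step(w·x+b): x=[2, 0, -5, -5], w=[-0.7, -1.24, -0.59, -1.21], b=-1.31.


z = (2)·(-0.7) + (0)·(-1.24) + (-5)·(-0.59) + (-5)·(-1.21) - 1.31
  = 6.29
step(z) = 1 (z≥0)

1


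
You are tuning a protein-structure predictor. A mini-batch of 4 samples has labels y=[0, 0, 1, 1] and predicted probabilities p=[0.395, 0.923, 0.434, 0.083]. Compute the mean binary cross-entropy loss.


L[0] = -ln(1-0.395) = -ln(0.605) = 0.5025
L[1] = -ln(1-0.923) = -ln(0.077) = 2.5639
L[2] = -ln(0.434) = 0.8347
L[3] = -ln(0.083) = 2.4889
mean = (0.5025 + 2.5639 + 0.8347 + 2.4889)/4 = 1.5975

1.5975


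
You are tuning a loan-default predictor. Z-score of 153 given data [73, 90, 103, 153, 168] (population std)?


μ = 117.4, σ = 36.7619
z = (153 - 117.4)/36.7619 = 0.9684

0.9684


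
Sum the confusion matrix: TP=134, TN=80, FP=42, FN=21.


Total = TP + TN + FP + FN
= 134 + 80 + 42 + 21
= 277
(Predicted positive: 176, predicted negative: 101)

277


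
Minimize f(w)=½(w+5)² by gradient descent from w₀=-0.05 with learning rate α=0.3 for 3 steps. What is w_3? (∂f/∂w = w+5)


step 1: grad = -0.05+5 = 4.95; w = -0.05 - 0.3·(4.95) = -1.535
step 2: grad = -1.535+5 = 3.465; w = -1.535 - 0.3·(3.465) = -2.5745
step 3: grad = -2.5745+5 = 2.4255; w = -2.5745 - 0.3·(2.4255) = -3.30215

-3.30215
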